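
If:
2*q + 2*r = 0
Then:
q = -r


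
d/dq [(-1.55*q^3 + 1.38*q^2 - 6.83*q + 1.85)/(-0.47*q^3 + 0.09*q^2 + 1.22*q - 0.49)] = (4.44089209850063e-16*q^5 + 0.5091*q^4 - 10.2022*q^3 + 7.1853*q^2 - 1.6854*q + 1.0897)/(0.2209*q^6 - 0.0846*q^5 - 1.1387*q^4 + 0.6802*q^3 + 1.4002*q^2 - 1.1956*q + 0.2401)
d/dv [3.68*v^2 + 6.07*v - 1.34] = 7.36*v + 6.07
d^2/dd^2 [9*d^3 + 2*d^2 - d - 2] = 54*d + 4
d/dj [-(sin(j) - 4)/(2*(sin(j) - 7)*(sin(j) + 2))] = (sin(j)^2 - 8*sin(j) + 34)*cos(j)/(2*(sin(j) - 7)^2*(sin(j) + 2)^2)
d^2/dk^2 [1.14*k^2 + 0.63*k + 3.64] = 2.28000000000000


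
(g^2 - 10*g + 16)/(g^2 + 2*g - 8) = (g - 8)/(g + 4)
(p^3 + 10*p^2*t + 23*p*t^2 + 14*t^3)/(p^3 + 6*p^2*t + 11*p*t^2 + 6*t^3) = (p + 7*t)/(p + 3*t)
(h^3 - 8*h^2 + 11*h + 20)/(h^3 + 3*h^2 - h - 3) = (h^2 - 9*h + 20)/(h^2 + 2*h - 3)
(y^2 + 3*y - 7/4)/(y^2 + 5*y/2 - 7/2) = (y - 1/2)/(y - 1)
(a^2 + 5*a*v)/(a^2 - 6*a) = (a + 5*v)/(a - 6)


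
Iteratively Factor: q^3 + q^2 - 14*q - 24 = (q + 3)*(q^2 - 2*q - 8) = (q - 4)*(q + 3)*(q + 2)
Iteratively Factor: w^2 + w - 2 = (w + 2)*(w - 1)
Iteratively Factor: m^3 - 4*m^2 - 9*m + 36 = (m - 4)*(m^2 - 9) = (m - 4)*(m - 3)*(m + 3)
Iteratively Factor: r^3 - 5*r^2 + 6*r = (r)*(r^2 - 5*r + 6) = r*(r - 2)*(r - 3)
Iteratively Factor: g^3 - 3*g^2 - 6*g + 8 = (g - 1)*(g^2 - 2*g - 8) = (g - 4)*(g - 1)*(g + 2)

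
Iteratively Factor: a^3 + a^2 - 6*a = (a - 2)*(a^2 + 3*a) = (a - 2)*(a + 3)*(a)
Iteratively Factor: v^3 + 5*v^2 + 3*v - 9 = (v - 1)*(v^2 + 6*v + 9) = (v - 1)*(v + 3)*(v + 3)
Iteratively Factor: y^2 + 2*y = (y + 2)*(y)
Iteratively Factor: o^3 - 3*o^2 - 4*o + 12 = (o + 2)*(o^2 - 5*o + 6) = (o - 2)*(o + 2)*(o - 3)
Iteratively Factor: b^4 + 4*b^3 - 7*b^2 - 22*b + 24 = (b + 3)*(b^3 + b^2 - 10*b + 8) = (b + 3)*(b + 4)*(b^2 - 3*b + 2) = (b - 1)*(b + 3)*(b + 4)*(b - 2)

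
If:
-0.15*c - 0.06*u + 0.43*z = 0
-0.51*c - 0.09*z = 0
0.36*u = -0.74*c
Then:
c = 0.00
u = 0.00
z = 0.00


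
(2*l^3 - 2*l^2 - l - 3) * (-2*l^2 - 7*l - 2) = -4*l^5 - 10*l^4 + 12*l^3 + 17*l^2 + 23*l + 6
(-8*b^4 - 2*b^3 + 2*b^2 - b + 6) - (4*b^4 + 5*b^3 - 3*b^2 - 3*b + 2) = -12*b^4 - 7*b^3 + 5*b^2 + 2*b + 4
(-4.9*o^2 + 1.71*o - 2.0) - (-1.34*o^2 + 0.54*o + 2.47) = -3.56*o^2 + 1.17*o - 4.47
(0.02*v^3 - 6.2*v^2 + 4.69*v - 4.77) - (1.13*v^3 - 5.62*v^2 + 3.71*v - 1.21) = -1.11*v^3 - 0.58*v^2 + 0.98*v - 3.56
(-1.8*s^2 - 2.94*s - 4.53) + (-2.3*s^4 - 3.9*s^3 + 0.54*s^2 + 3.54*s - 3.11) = -2.3*s^4 - 3.9*s^3 - 1.26*s^2 + 0.6*s - 7.64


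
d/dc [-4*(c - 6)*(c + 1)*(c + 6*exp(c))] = -24*c^2*exp(c) - 12*c^2 + 72*c*exp(c) + 40*c + 264*exp(c) + 24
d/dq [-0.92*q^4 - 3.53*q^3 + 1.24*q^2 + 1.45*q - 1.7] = -3.68*q^3 - 10.59*q^2 + 2.48*q + 1.45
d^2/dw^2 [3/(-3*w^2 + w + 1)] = 6*(-9*w^2 + 3*w + (6*w - 1)^2 + 3)/(-3*w^2 + w + 1)^3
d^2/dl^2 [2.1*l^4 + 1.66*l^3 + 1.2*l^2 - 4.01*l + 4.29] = 25.2*l^2 + 9.96*l + 2.4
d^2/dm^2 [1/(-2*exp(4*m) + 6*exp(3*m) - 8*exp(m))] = ((exp(3*m) - 3*exp(2*m) + 4)*(16*exp(3*m) - 27*exp(2*m) + 4)/2 - (4*exp(3*m) - 9*exp(2*m) + 4)^2)*exp(-m)/(exp(3*m) - 3*exp(2*m) + 4)^3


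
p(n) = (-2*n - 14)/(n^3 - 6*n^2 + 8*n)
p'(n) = (-2*n - 14)*(-3*n^2 + 12*n - 8)/(n^3 - 6*n^2 + 8*n)^2 - 2/(n^3 - 6*n^2 + 8*n)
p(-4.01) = 0.03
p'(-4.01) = 0.03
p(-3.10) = 0.07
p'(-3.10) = 0.06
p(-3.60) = 0.04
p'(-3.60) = 0.04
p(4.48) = -4.31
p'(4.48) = 11.29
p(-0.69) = 1.45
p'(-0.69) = 3.18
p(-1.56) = 0.35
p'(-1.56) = 0.45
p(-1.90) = 0.23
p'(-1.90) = 0.27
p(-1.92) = 0.23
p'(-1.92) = 0.26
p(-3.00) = 0.08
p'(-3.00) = 0.07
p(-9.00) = 0.00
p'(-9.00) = 0.00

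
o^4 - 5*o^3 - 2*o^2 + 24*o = o*(o - 4)*(o - 3)*(o + 2)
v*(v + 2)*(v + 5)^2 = v^4 + 12*v^3 + 45*v^2 + 50*v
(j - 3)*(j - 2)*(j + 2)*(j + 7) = j^4 + 4*j^3 - 25*j^2 - 16*j + 84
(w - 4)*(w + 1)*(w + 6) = w^3 + 3*w^2 - 22*w - 24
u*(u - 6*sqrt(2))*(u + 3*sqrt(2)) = u^3 - 3*sqrt(2)*u^2 - 36*u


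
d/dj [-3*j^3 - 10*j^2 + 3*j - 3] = -9*j^2 - 20*j + 3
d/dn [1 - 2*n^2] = -4*n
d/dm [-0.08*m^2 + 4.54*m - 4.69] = 4.54 - 0.16*m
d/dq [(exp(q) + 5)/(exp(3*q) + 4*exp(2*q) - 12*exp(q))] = (-2*exp(3*q) - 19*exp(2*q) - 40*exp(q) + 60)*exp(-q)/(exp(4*q) + 8*exp(3*q) - 8*exp(2*q) - 96*exp(q) + 144)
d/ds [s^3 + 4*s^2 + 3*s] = 3*s^2 + 8*s + 3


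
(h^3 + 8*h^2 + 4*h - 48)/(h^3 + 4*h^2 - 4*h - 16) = (h + 6)/(h + 2)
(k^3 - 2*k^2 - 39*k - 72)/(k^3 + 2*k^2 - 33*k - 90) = (k^2 - 5*k - 24)/(k^2 - k - 30)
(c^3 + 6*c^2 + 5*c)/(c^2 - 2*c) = (c^2 + 6*c + 5)/(c - 2)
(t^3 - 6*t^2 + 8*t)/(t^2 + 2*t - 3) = t*(t^2 - 6*t + 8)/(t^2 + 2*t - 3)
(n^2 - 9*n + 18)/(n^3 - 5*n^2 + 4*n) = (n^2 - 9*n + 18)/(n*(n^2 - 5*n + 4))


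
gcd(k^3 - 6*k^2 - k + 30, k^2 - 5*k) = k - 5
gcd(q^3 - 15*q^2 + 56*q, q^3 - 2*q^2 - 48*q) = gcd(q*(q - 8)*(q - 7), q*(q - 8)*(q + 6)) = q^2 - 8*q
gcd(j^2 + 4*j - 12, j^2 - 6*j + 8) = j - 2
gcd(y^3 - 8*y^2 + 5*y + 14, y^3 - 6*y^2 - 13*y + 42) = y^2 - 9*y + 14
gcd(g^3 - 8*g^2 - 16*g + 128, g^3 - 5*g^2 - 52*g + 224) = g^2 - 12*g + 32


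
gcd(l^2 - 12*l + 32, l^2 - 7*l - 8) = l - 8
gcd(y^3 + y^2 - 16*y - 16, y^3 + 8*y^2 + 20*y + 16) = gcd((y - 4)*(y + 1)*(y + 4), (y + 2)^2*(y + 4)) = y + 4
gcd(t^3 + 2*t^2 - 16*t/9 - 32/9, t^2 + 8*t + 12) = t + 2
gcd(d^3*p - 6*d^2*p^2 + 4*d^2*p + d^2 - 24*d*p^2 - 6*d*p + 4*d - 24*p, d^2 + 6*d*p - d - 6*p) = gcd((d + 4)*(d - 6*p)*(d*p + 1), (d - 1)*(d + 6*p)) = 1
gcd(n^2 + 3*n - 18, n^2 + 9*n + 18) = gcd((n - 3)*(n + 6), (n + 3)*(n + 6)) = n + 6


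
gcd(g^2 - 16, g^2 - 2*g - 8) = g - 4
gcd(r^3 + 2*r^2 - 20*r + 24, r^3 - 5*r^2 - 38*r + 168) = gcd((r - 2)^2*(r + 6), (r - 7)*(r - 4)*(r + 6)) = r + 6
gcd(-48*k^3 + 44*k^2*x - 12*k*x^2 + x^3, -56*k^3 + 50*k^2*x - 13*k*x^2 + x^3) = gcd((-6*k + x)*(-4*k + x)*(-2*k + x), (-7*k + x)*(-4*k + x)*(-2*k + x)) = 8*k^2 - 6*k*x + x^2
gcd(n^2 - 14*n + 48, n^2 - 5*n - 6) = n - 6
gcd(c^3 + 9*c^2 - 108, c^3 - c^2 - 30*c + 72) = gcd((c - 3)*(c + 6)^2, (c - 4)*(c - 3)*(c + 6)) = c^2 + 3*c - 18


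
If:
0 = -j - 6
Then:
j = -6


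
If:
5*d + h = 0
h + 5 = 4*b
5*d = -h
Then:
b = h/4 + 5/4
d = -h/5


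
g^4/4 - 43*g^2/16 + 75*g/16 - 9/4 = (g/4 + 1)*(g - 3/2)^2*(g - 1)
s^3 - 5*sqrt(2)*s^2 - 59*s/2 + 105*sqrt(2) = (s - 6*sqrt(2))*(s - 5*sqrt(2)/2)*(s + 7*sqrt(2)/2)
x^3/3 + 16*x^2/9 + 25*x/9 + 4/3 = (x/3 + 1/3)*(x + 4/3)*(x + 3)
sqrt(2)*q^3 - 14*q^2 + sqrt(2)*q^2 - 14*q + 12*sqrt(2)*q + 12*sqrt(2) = (q - 6*sqrt(2))*(q - sqrt(2))*(sqrt(2)*q + sqrt(2))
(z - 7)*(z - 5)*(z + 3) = z^3 - 9*z^2 - z + 105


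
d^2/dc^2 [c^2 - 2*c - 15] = 2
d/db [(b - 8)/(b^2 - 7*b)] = (-b^2 + 16*b - 56)/(b^2*(b^2 - 14*b + 49))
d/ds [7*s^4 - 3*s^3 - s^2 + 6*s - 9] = 28*s^3 - 9*s^2 - 2*s + 6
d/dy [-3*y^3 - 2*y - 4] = -9*y^2 - 2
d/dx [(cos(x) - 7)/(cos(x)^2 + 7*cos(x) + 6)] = (cos(x)^2 - 14*cos(x) - 55)*sin(x)/(cos(x)^2 + 7*cos(x) + 6)^2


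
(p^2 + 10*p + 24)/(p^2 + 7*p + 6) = (p + 4)/(p + 1)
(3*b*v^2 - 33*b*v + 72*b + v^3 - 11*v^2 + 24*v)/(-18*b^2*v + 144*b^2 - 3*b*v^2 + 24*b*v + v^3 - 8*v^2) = (v - 3)/(-6*b + v)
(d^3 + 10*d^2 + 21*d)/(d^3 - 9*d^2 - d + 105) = d*(d + 7)/(d^2 - 12*d + 35)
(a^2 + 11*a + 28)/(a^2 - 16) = (a + 7)/(a - 4)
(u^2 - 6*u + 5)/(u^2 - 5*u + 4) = (u - 5)/(u - 4)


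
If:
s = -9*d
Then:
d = -s/9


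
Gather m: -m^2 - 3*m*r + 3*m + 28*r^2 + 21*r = -m^2 + m*(3 - 3*r) + 28*r^2 + 21*r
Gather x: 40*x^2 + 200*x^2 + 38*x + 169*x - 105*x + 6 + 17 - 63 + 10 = 240*x^2 + 102*x - 30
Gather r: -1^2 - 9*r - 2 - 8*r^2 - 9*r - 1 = -8*r^2 - 18*r - 4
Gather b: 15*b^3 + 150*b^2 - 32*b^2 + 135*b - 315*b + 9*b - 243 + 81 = 15*b^3 + 118*b^2 - 171*b - 162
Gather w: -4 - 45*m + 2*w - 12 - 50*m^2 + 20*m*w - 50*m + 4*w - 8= -50*m^2 - 95*m + w*(20*m + 6) - 24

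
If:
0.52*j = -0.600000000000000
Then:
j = -1.15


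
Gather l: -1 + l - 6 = l - 7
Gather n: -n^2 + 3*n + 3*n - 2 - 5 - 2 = -n^2 + 6*n - 9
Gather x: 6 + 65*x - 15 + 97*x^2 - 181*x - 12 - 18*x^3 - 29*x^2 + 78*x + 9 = -18*x^3 + 68*x^2 - 38*x - 12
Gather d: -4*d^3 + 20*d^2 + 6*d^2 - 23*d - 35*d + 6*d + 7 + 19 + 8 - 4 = -4*d^3 + 26*d^2 - 52*d + 30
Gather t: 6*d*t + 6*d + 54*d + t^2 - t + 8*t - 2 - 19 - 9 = 60*d + t^2 + t*(6*d + 7) - 30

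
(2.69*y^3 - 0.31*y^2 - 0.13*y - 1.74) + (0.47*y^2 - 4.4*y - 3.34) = 2.69*y^3 + 0.16*y^2 - 4.53*y - 5.08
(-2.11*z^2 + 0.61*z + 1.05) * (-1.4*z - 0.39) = 2.954*z^3 - 0.0311*z^2 - 1.7079*z - 0.4095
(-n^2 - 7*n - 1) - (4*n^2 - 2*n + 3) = -5*n^2 - 5*n - 4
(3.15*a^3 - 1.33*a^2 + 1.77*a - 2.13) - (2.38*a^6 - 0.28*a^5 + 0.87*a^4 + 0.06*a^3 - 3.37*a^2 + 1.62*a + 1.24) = -2.38*a^6 + 0.28*a^5 - 0.87*a^4 + 3.09*a^3 + 2.04*a^2 + 0.15*a - 3.37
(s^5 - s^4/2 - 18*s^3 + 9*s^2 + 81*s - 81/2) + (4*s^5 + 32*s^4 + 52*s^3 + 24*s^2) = 5*s^5 + 63*s^4/2 + 34*s^3 + 33*s^2 + 81*s - 81/2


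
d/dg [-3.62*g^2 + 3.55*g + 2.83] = 3.55 - 7.24*g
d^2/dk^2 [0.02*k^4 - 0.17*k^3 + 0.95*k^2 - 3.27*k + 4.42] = 0.24*k^2 - 1.02*k + 1.9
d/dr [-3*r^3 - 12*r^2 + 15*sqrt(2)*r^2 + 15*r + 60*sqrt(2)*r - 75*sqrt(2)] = -9*r^2 - 24*r + 30*sqrt(2)*r + 15 + 60*sqrt(2)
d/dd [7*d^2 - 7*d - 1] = 14*d - 7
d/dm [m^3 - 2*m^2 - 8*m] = 3*m^2 - 4*m - 8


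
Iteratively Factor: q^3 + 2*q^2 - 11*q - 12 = (q + 4)*(q^2 - 2*q - 3) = (q + 1)*(q + 4)*(q - 3)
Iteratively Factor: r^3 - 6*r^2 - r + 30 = (r - 5)*(r^2 - r - 6) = (r - 5)*(r + 2)*(r - 3)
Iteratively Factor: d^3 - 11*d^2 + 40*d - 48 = (d - 3)*(d^2 - 8*d + 16) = (d - 4)*(d - 3)*(d - 4)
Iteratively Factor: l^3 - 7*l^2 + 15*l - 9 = (l - 1)*(l^2 - 6*l + 9) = (l - 3)*(l - 1)*(l - 3)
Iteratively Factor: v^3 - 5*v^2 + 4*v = (v - 1)*(v^2 - 4*v) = (v - 4)*(v - 1)*(v)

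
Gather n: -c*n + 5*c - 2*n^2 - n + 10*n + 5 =5*c - 2*n^2 + n*(9 - c) + 5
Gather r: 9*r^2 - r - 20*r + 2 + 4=9*r^2 - 21*r + 6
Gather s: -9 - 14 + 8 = -15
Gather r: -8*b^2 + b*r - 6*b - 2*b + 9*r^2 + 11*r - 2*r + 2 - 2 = -8*b^2 - 8*b + 9*r^2 + r*(b + 9)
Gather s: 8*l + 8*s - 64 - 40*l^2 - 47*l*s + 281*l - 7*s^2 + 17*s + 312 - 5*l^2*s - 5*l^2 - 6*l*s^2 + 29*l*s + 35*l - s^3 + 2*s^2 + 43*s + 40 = -45*l^2 + 324*l - s^3 + s^2*(-6*l - 5) + s*(-5*l^2 - 18*l + 68) + 288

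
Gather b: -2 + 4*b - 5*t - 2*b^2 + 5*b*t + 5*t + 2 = -2*b^2 + b*(5*t + 4)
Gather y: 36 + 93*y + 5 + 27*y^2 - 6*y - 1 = 27*y^2 + 87*y + 40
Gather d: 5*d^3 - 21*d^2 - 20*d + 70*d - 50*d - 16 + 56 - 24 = 5*d^3 - 21*d^2 + 16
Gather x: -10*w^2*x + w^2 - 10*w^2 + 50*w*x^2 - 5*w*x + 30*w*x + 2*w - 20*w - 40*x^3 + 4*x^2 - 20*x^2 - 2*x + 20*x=-9*w^2 - 18*w - 40*x^3 + x^2*(50*w - 16) + x*(-10*w^2 + 25*w + 18)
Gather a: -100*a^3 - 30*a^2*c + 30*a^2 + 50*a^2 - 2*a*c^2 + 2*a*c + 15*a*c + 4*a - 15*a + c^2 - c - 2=-100*a^3 + a^2*(80 - 30*c) + a*(-2*c^2 + 17*c - 11) + c^2 - c - 2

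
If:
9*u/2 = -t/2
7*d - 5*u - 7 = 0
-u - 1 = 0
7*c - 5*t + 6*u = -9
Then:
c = 6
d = 2/7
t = 9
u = -1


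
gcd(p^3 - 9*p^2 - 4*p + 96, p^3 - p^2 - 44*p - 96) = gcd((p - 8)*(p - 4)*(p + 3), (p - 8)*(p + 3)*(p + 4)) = p^2 - 5*p - 24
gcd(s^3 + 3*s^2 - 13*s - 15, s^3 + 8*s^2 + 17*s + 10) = s^2 + 6*s + 5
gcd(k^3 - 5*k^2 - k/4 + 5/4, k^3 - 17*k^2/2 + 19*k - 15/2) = k^2 - 11*k/2 + 5/2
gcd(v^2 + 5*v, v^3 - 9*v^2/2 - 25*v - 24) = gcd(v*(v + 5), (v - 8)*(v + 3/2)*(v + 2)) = 1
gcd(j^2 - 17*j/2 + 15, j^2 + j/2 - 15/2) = j - 5/2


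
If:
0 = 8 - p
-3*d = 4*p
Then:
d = -32/3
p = 8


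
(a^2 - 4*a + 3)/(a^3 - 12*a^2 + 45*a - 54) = (a - 1)/(a^2 - 9*a + 18)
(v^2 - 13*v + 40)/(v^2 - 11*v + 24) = (v - 5)/(v - 3)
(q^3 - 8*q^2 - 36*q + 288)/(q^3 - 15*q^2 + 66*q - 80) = (q^2 - 36)/(q^2 - 7*q + 10)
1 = 1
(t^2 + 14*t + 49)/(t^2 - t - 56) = (t + 7)/(t - 8)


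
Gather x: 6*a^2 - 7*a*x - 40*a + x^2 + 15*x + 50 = 6*a^2 - 40*a + x^2 + x*(15 - 7*a) + 50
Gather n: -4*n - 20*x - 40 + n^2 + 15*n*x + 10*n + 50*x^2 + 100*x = n^2 + n*(15*x + 6) + 50*x^2 + 80*x - 40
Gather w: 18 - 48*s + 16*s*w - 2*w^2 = 16*s*w - 48*s - 2*w^2 + 18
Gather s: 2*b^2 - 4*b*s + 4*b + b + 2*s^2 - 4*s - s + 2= 2*b^2 + 5*b + 2*s^2 + s*(-4*b - 5) + 2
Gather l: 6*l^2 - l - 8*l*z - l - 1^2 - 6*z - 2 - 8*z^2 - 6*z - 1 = 6*l^2 + l*(-8*z - 2) - 8*z^2 - 12*z - 4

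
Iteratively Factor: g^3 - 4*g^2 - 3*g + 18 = (g + 2)*(g^2 - 6*g + 9) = (g - 3)*(g + 2)*(g - 3)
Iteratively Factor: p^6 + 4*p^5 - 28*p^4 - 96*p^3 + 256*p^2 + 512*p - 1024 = (p - 2)*(p^5 + 6*p^4 - 16*p^3 - 128*p^2 + 512) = (p - 2)^2*(p^4 + 8*p^3 - 128*p - 256) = (p - 2)^2*(p + 4)*(p^3 + 4*p^2 - 16*p - 64) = (p - 2)^2*(p + 4)^2*(p^2 - 16) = (p - 4)*(p - 2)^2*(p + 4)^2*(p + 4)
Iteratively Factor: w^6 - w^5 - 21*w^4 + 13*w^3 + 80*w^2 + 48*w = (w - 4)*(w^5 + 3*w^4 - 9*w^3 - 23*w^2 - 12*w) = (w - 4)*(w + 1)*(w^4 + 2*w^3 - 11*w^2 - 12*w) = (w - 4)*(w - 3)*(w + 1)*(w^3 + 5*w^2 + 4*w) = w*(w - 4)*(w - 3)*(w + 1)*(w^2 + 5*w + 4) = w*(w - 4)*(w - 3)*(w + 1)*(w + 4)*(w + 1)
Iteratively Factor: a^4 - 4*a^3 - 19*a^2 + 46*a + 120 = (a + 3)*(a^3 - 7*a^2 + 2*a + 40) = (a + 2)*(a + 3)*(a^2 - 9*a + 20) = (a - 4)*(a + 2)*(a + 3)*(a - 5)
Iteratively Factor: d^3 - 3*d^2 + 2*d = (d - 1)*(d^2 - 2*d) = d*(d - 1)*(d - 2)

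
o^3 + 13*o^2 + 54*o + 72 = (o + 3)*(o + 4)*(o + 6)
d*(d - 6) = d^2 - 6*d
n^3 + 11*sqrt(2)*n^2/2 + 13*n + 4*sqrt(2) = (n + sqrt(2)/2)*(n + sqrt(2))*(n + 4*sqrt(2))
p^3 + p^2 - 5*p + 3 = (p - 1)^2*(p + 3)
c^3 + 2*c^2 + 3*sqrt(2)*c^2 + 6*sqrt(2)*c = c*(c + 2)*(c + 3*sqrt(2))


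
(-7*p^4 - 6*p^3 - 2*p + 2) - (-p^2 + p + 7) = -7*p^4 - 6*p^3 + p^2 - 3*p - 5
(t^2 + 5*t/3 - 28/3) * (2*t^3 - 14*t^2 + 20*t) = 2*t^5 - 32*t^4/3 - 22*t^3 + 164*t^2 - 560*t/3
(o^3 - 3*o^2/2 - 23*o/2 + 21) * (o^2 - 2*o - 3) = o^5 - 7*o^4/2 - 23*o^3/2 + 97*o^2/2 - 15*o/2 - 63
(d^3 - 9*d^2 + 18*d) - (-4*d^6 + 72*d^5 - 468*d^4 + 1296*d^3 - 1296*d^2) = 4*d^6 - 72*d^5 + 468*d^4 - 1295*d^3 + 1287*d^2 + 18*d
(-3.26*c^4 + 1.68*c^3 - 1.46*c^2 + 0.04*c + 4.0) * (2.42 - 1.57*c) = 5.1182*c^5 - 10.5268*c^4 + 6.3578*c^3 - 3.596*c^2 - 6.1832*c + 9.68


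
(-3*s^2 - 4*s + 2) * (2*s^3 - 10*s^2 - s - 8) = -6*s^5 + 22*s^4 + 47*s^3 + 8*s^2 + 30*s - 16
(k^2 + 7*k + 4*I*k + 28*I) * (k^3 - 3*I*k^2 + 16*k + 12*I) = k^5 + 7*k^4 + I*k^4 + 28*k^3 + 7*I*k^3 + 196*k^2 + 76*I*k^2 - 48*k + 532*I*k - 336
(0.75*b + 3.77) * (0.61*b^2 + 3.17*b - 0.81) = 0.4575*b^3 + 4.6772*b^2 + 11.3434*b - 3.0537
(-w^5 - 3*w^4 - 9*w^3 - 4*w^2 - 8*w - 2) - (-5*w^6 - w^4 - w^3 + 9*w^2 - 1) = 5*w^6 - w^5 - 2*w^4 - 8*w^3 - 13*w^2 - 8*w - 1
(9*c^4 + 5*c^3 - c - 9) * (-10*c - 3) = -90*c^5 - 77*c^4 - 15*c^3 + 10*c^2 + 93*c + 27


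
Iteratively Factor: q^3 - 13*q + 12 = (q - 3)*(q^2 + 3*q - 4) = (q - 3)*(q + 4)*(q - 1)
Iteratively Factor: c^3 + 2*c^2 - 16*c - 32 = (c - 4)*(c^2 + 6*c + 8) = (c - 4)*(c + 4)*(c + 2)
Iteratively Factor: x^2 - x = (x)*(x - 1)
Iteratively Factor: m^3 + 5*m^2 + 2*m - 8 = (m + 2)*(m^2 + 3*m - 4) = (m + 2)*(m + 4)*(m - 1)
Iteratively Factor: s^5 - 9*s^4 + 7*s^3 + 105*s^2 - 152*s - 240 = (s - 5)*(s^4 - 4*s^3 - 13*s^2 + 40*s + 48) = (s - 5)*(s - 4)*(s^3 - 13*s - 12) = (s - 5)*(s - 4)*(s + 1)*(s^2 - s - 12) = (s - 5)*(s - 4)^2*(s + 1)*(s + 3)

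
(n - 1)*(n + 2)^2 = n^3 + 3*n^2 - 4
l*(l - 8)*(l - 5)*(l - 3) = l^4 - 16*l^3 + 79*l^2 - 120*l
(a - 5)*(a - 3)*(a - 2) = a^3 - 10*a^2 + 31*a - 30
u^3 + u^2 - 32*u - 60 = (u - 6)*(u + 2)*(u + 5)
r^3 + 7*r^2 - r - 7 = (r - 1)*(r + 1)*(r + 7)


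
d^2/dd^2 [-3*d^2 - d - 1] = -6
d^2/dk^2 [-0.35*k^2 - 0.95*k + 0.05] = -0.700000000000000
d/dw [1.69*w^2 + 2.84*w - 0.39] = 3.38*w + 2.84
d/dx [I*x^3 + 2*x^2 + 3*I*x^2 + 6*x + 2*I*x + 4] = 3*I*x^2 + x*(4 + 6*I) + 6 + 2*I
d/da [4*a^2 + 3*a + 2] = 8*a + 3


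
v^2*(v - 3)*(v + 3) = v^4 - 9*v^2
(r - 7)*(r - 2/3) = r^2 - 23*r/3 + 14/3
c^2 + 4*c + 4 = (c + 2)^2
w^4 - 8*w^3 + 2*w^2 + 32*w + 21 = (w - 7)*(w - 3)*(w + 1)^2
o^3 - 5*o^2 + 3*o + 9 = (o - 3)^2*(o + 1)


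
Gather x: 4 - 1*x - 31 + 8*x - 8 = 7*x - 35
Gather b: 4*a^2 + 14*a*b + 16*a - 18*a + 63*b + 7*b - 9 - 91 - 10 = 4*a^2 - 2*a + b*(14*a + 70) - 110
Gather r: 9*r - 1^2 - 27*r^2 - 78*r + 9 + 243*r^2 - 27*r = 216*r^2 - 96*r + 8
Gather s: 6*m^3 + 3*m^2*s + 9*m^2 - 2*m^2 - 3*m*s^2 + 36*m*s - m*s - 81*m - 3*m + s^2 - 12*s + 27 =6*m^3 + 7*m^2 - 84*m + s^2*(1 - 3*m) + s*(3*m^2 + 35*m - 12) + 27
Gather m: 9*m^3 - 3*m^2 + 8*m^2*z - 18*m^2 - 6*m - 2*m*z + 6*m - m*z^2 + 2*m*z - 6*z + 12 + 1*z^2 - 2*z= 9*m^3 + m^2*(8*z - 21) - m*z^2 + z^2 - 8*z + 12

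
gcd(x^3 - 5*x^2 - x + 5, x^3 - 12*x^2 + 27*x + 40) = x^2 - 4*x - 5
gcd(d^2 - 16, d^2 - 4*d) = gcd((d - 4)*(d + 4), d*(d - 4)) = d - 4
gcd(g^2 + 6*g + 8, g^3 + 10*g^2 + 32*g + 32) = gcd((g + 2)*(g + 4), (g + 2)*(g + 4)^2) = g^2 + 6*g + 8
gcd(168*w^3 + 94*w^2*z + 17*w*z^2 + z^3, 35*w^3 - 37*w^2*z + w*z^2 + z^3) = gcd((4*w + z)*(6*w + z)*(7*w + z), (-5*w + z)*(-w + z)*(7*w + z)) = 7*w + z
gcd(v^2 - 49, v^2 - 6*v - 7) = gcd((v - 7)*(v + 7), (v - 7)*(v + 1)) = v - 7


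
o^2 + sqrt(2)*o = o*(o + sqrt(2))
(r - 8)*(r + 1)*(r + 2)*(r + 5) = r^4 - 47*r^2 - 126*r - 80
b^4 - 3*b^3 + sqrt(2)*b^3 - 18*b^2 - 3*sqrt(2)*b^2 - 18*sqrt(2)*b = b*(b - 6)*(b + 3)*(b + sqrt(2))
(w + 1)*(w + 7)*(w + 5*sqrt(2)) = w^3 + 5*sqrt(2)*w^2 + 8*w^2 + 7*w + 40*sqrt(2)*w + 35*sqrt(2)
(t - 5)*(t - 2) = t^2 - 7*t + 10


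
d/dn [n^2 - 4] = 2*n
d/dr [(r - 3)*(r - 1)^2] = (r - 1)*(3*r - 7)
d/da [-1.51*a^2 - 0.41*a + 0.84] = -3.02*a - 0.41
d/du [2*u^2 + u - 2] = 4*u + 1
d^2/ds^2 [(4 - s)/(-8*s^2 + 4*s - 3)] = 8*(3*(3 - 2*s)*(8*s^2 - 4*s + 3) + 4*(s - 4)*(4*s - 1)^2)/(8*s^2 - 4*s + 3)^3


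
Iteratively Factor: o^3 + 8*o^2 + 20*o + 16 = (o + 2)*(o^2 + 6*o + 8) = (o + 2)^2*(o + 4)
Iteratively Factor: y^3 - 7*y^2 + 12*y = (y - 4)*(y^2 - 3*y) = y*(y - 4)*(y - 3)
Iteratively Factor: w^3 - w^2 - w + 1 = (w + 1)*(w^2 - 2*w + 1) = (w - 1)*(w + 1)*(w - 1)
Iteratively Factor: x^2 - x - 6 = (x - 3)*(x + 2)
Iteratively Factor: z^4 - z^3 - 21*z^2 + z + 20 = (z - 5)*(z^3 + 4*z^2 - z - 4) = (z - 5)*(z + 4)*(z^2 - 1) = (z - 5)*(z - 1)*(z + 4)*(z + 1)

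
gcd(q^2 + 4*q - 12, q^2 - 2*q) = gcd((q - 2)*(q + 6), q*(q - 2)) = q - 2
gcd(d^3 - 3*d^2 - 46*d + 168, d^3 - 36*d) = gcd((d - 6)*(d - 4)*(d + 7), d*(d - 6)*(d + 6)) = d - 6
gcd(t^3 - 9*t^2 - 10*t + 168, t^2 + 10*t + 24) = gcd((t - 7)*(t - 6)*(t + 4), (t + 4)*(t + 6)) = t + 4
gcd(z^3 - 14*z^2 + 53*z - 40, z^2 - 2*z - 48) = z - 8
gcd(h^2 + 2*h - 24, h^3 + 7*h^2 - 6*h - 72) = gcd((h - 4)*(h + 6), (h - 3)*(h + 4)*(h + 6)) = h + 6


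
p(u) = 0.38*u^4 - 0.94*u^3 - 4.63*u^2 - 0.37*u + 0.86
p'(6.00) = 170.87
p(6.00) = 121.40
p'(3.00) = -12.49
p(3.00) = -36.52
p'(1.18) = -12.73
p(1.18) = -6.83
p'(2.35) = -17.98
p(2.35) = -26.19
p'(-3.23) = -51.10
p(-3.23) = 26.79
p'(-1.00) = 4.55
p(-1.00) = -2.08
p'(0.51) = -5.62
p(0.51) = -0.63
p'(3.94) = 12.34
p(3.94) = -38.39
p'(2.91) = -13.74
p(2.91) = -35.34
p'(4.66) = 49.06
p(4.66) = -17.33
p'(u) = 1.52*u^3 - 2.82*u^2 - 9.26*u - 0.37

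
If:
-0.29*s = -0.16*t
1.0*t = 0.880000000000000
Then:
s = 0.49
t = 0.88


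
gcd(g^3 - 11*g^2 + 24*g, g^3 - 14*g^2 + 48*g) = g^2 - 8*g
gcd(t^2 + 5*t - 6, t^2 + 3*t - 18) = t + 6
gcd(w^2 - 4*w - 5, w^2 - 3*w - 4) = w + 1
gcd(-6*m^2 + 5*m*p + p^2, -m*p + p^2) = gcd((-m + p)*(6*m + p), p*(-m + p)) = -m + p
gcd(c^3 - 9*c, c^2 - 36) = 1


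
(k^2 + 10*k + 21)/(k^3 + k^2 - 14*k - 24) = (k + 7)/(k^2 - 2*k - 8)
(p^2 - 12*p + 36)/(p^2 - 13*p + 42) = (p - 6)/(p - 7)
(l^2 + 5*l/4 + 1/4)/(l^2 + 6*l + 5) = (l + 1/4)/(l + 5)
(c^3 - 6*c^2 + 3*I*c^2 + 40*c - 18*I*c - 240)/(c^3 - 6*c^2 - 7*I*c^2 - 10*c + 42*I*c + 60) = (c + 8*I)/(c - 2*I)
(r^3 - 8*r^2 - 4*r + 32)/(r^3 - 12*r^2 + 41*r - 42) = (r^2 - 6*r - 16)/(r^2 - 10*r + 21)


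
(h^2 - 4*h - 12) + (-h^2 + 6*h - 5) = 2*h - 17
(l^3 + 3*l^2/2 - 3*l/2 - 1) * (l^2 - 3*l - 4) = l^5 - 3*l^4/2 - 10*l^3 - 5*l^2/2 + 9*l + 4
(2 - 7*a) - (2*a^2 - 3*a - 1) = -2*a^2 - 4*a + 3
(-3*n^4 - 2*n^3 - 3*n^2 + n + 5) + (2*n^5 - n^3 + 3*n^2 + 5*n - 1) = 2*n^5 - 3*n^4 - 3*n^3 + 6*n + 4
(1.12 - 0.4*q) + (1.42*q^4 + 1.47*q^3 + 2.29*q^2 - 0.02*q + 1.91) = 1.42*q^4 + 1.47*q^3 + 2.29*q^2 - 0.42*q + 3.03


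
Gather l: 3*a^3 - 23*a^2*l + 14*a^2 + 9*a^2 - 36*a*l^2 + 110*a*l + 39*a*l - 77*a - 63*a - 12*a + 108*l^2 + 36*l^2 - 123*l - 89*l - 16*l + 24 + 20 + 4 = 3*a^3 + 23*a^2 - 152*a + l^2*(144 - 36*a) + l*(-23*a^2 + 149*a - 228) + 48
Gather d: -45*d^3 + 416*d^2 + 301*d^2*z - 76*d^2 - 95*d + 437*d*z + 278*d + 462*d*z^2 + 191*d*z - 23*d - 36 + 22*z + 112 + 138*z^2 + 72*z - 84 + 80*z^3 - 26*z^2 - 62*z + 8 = -45*d^3 + d^2*(301*z + 340) + d*(462*z^2 + 628*z + 160) + 80*z^3 + 112*z^2 + 32*z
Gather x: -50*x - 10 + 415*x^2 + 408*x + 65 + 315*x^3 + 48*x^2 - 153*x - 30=315*x^3 + 463*x^2 + 205*x + 25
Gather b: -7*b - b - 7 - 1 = -8*b - 8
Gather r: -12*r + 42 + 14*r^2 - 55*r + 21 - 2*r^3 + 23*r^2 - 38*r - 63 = -2*r^3 + 37*r^2 - 105*r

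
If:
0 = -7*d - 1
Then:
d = -1/7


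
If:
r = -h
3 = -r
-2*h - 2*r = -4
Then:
No Solution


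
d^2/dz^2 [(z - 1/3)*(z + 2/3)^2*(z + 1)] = 12*z^2 + 12*z + 2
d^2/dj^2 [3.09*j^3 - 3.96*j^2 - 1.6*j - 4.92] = 18.54*j - 7.92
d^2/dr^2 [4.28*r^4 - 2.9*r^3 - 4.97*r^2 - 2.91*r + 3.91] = 51.36*r^2 - 17.4*r - 9.94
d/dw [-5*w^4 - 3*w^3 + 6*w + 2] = -20*w^3 - 9*w^2 + 6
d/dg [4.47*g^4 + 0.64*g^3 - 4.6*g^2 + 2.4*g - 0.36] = 17.88*g^3 + 1.92*g^2 - 9.2*g + 2.4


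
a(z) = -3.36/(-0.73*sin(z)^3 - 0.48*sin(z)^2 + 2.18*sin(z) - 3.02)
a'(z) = -3.36*(2.19*sin(z)^2*cos(z) + 0.96*sin(z)*cos(z) - 2.18*cos(z))/(-0.73*sin(z)^3 - 0.48*sin(z)^2 + 2.18*sin(z) - 3.02)^2 = (-7.3584*sin(z)^2 - 3.2256*sin(z) + 7.3248)*cos(z)/(0.73*sin(z)^3 + 0.48*sin(z)^2 - 2.18*sin(z) + 3.02)^2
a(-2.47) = 0.77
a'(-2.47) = -0.26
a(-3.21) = 1.17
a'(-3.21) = -0.85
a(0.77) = 1.70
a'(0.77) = 0.28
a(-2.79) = 0.88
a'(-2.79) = -0.49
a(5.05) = 0.69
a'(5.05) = 0.05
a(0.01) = 1.12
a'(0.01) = 0.81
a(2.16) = 1.72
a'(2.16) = 0.06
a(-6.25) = 1.14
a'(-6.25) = 0.83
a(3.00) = 1.23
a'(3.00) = -0.90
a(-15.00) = 0.76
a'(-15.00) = -0.24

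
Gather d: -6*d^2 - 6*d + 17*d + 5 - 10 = -6*d^2 + 11*d - 5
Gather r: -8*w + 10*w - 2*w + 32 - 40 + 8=0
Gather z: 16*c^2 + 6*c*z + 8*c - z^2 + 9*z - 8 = 16*c^2 + 8*c - z^2 + z*(6*c + 9) - 8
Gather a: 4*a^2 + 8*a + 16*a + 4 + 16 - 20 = 4*a^2 + 24*a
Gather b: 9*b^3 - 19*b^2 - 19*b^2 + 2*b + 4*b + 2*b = 9*b^3 - 38*b^2 + 8*b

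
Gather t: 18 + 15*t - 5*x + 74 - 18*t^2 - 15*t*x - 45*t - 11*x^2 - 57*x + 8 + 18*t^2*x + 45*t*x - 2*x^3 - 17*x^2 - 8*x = t^2*(18*x - 18) + t*(30*x - 30) - 2*x^3 - 28*x^2 - 70*x + 100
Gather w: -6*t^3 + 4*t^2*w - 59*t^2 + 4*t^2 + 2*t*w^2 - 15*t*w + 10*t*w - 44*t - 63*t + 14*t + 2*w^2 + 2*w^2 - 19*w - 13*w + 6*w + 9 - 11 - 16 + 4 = -6*t^3 - 55*t^2 - 93*t + w^2*(2*t + 4) + w*(4*t^2 - 5*t - 26) - 14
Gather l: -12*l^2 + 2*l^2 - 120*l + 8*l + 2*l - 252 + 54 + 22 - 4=-10*l^2 - 110*l - 180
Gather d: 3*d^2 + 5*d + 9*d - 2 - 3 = 3*d^2 + 14*d - 5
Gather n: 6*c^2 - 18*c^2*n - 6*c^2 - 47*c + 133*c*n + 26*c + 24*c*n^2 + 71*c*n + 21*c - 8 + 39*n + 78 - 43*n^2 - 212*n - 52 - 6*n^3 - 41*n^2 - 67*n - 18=-6*n^3 + n^2*(24*c - 84) + n*(-18*c^2 + 204*c - 240)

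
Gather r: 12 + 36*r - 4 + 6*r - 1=42*r + 7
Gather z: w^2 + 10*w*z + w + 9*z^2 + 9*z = w^2 + w + 9*z^2 + z*(10*w + 9)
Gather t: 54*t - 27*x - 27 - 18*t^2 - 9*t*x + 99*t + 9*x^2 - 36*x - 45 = -18*t^2 + t*(153 - 9*x) + 9*x^2 - 63*x - 72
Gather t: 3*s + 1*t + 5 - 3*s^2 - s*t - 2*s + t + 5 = -3*s^2 + s + t*(2 - s) + 10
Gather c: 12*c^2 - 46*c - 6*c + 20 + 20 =12*c^2 - 52*c + 40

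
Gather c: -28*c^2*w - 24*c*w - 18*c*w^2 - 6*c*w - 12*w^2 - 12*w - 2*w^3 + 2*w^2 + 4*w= -28*c^2*w + c*(-18*w^2 - 30*w) - 2*w^3 - 10*w^2 - 8*w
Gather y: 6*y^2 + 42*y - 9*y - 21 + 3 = 6*y^2 + 33*y - 18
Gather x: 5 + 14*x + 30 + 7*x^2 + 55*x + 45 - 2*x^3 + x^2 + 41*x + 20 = -2*x^3 + 8*x^2 + 110*x + 100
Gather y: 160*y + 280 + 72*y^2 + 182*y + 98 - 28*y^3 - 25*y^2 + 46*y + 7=-28*y^3 + 47*y^2 + 388*y + 385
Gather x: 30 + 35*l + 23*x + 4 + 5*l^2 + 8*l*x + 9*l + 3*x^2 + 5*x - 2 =5*l^2 + 44*l + 3*x^2 + x*(8*l + 28) + 32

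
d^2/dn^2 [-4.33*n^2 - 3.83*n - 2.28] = -8.66000000000000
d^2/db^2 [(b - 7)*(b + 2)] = 2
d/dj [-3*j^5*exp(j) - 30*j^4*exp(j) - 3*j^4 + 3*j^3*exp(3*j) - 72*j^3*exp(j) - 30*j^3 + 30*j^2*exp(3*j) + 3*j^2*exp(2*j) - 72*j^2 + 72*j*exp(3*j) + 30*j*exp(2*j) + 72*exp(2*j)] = -3*j^5*exp(j) - 45*j^4*exp(j) + 9*j^3*exp(3*j) - 192*j^3*exp(j) - 12*j^3 + 99*j^2*exp(3*j) + 6*j^2*exp(2*j) - 216*j^2*exp(j) - 90*j^2 + 276*j*exp(3*j) + 66*j*exp(2*j) - 144*j + 72*exp(3*j) + 174*exp(2*j)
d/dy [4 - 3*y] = -3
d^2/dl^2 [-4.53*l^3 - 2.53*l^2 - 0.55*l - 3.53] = -27.18*l - 5.06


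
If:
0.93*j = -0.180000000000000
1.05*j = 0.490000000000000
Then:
No Solution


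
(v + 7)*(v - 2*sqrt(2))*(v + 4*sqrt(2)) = v^3 + 2*sqrt(2)*v^2 + 7*v^2 - 16*v + 14*sqrt(2)*v - 112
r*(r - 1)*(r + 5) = r^3 + 4*r^2 - 5*r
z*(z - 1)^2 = z^3 - 2*z^2 + z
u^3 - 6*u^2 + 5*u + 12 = (u - 4)*(u - 3)*(u + 1)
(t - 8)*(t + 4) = t^2 - 4*t - 32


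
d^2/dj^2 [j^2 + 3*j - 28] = 2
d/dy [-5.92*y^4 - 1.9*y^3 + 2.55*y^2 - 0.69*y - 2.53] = -23.68*y^3 - 5.7*y^2 + 5.1*y - 0.69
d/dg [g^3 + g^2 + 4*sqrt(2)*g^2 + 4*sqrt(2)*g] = 3*g^2 + 2*g + 8*sqrt(2)*g + 4*sqrt(2)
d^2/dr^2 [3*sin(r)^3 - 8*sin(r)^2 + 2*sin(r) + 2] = -27*sin(r)^3 + 32*sin(r)^2 + 16*sin(r) - 16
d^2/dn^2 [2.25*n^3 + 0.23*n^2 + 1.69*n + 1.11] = 13.5*n + 0.46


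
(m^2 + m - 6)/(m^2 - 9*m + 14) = (m + 3)/(m - 7)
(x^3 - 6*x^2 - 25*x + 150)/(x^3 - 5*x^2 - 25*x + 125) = (x - 6)/(x - 5)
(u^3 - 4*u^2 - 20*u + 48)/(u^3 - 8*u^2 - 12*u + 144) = (u - 2)/(u - 6)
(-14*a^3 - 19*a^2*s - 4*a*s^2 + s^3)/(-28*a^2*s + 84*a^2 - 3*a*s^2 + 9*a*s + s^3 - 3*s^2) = (2*a^2 + 3*a*s + s^2)/(4*a*s - 12*a + s^2 - 3*s)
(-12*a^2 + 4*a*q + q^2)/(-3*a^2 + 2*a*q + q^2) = (-12*a^2 + 4*a*q + q^2)/(-3*a^2 + 2*a*q + q^2)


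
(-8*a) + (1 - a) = 1 - 9*a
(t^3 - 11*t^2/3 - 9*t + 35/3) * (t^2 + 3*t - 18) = t^5 - 2*t^4/3 - 38*t^3 + 152*t^2/3 + 197*t - 210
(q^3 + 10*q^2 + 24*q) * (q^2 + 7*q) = q^5 + 17*q^4 + 94*q^3 + 168*q^2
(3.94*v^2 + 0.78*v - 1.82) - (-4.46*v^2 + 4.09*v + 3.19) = 8.4*v^2 - 3.31*v - 5.01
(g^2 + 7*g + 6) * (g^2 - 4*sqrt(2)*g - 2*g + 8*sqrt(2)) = g^4 - 4*sqrt(2)*g^3 + 5*g^3 - 20*sqrt(2)*g^2 - 8*g^2 - 12*g + 32*sqrt(2)*g + 48*sqrt(2)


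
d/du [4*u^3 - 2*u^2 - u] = 12*u^2 - 4*u - 1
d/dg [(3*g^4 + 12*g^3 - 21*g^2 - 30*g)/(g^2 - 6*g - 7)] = 6*(g^3 - 9*g^2 - 21*g + 35)/(g^2 - 14*g + 49)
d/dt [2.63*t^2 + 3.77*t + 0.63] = 5.26*t + 3.77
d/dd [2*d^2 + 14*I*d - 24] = 4*d + 14*I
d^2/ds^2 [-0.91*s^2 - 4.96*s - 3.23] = -1.82000000000000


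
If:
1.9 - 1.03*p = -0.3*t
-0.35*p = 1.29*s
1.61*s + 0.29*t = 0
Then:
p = 3.29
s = -0.89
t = 4.95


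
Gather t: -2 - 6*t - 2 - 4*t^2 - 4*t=-4*t^2 - 10*t - 4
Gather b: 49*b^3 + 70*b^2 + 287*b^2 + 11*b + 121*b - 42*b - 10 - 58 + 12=49*b^3 + 357*b^2 + 90*b - 56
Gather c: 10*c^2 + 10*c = 10*c^2 + 10*c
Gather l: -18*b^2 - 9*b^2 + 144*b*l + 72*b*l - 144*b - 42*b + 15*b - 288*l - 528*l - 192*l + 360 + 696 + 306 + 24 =-27*b^2 - 171*b + l*(216*b - 1008) + 1386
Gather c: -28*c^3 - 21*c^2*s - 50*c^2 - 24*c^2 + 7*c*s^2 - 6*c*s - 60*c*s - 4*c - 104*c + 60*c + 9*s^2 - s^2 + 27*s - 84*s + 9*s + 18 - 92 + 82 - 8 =-28*c^3 + c^2*(-21*s - 74) + c*(7*s^2 - 66*s - 48) + 8*s^2 - 48*s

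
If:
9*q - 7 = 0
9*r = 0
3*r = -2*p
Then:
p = 0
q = 7/9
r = 0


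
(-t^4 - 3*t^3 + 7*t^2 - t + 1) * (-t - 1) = t^5 + 4*t^4 - 4*t^3 - 6*t^2 - 1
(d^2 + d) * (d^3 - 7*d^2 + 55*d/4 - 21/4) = d^5 - 6*d^4 + 27*d^3/4 + 17*d^2/2 - 21*d/4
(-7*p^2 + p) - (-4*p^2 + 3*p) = -3*p^2 - 2*p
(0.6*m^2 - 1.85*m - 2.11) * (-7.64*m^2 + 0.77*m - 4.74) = -4.584*m^4 + 14.596*m^3 + 11.8519*m^2 + 7.1443*m + 10.0014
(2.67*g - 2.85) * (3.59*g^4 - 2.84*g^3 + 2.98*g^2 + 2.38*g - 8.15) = 9.5853*g^5 - 17.8143*g^4 + 16.0506*g^3 - 2.1384*g^2 - 28.5435*g + 23.2275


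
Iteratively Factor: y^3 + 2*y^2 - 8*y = (y - 2)*(y^2 + 4*y) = y*(y - 2)*(y + 4)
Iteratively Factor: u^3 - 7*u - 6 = (u + 1)*(u^2 - u - 6) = (u - 3)*(u + 1)*(u + 2)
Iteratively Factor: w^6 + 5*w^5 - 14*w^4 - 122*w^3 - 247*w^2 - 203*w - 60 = (w + 1)*(w^5 + 4*w^4 - 18*w^3 - 104*w^2 - 143*w - 60) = (w + 1)^2*(w^4 + 3*w^3 - 21*w^2 - 83*w - 60) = (w + 1)^3*(w^3 + 2*w^2 - 23*w - 60) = (w - 5)*(w + 1)^3*(w^2 + 7*w + 12) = (w - 5)*(w + 1)^3*(w + 4)*(w + 3)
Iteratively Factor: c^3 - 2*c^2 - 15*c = (c)*(c^2 - 2*c - 15) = c*(c - 5)*(c + 3)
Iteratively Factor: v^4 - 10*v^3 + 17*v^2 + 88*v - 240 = (v + 3)*(v^3 - 13*v^2 + 56*v - 80) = (v - 4)*(v + 3)*(v^2 - 9*v + 20) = (v - 4)^2*(v + 3)*(v - 5)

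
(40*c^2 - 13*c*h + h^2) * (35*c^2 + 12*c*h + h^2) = 1400*c^4 + 25*c^3*h - 81*c^2*h^2 - c*h^3 + h^4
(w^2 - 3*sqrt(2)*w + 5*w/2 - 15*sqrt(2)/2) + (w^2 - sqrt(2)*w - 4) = 2*w^2 - 4*sqrt(2)*w + 5*w/2 - 15*sqrt(2)/2 - 4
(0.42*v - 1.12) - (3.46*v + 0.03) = -3.04*v - 1.15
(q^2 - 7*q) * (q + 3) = q^3 - 4*q^2 - 21*q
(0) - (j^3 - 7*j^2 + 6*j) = -j^3 + 7*j^2 - 6*j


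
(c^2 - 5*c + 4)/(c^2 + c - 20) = (c - 1)/(c + 5)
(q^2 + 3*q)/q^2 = (q + 3)/q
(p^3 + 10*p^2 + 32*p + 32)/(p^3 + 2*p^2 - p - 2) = (p^2 + 8*p + 16)/(p^2 - 1)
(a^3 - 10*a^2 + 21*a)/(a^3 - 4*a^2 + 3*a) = (a - 7)/(a - 1)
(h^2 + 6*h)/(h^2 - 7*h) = (h + 6)/(h - 7)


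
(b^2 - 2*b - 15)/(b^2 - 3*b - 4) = (-b^2 + 2*b + 15)/(-b^2 + 3*b + 4)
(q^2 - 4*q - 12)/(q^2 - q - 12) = (-q^2 + 4*q + 12)/(-q^2 + q + 12)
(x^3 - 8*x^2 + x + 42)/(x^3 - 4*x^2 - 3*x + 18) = (x - 7)/(x - 3)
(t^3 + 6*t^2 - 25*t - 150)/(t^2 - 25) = t + 6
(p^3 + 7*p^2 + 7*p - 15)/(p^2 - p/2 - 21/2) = 2*(p^2 + 4*p - 5)/(2*p - 7)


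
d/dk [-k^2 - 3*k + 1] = -2*k - 3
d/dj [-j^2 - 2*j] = -2*j - 2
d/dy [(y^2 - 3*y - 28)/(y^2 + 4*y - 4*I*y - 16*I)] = (7 - 4*I)/(y^2 - 8*I*y - 16)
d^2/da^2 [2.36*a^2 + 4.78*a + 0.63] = 4.72000000000000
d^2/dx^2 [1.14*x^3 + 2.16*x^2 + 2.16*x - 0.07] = 6.84*x + 4.32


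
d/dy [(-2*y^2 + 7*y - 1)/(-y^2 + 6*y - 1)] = (-5*y^2 + 2*y - 1)/(y^4 - 12*y^3 + 38*y^2 - 12*y + 1)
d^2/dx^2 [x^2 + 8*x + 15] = 2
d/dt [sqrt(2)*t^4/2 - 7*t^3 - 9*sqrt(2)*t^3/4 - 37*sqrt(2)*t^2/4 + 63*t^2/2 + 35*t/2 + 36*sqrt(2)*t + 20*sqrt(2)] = 2*sqrt(2)*t^3 - 21*t^2 - 27*sqrt(2)*t^2/4 - 37*sqrt(2)*t/2 + 63*t + 35/2 + 36*sqrt(2)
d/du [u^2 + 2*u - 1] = 2*u + 2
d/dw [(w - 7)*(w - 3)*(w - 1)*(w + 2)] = 4*w^3 - 27*w^2 + 18*w + 41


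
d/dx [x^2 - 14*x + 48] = 2*x - 14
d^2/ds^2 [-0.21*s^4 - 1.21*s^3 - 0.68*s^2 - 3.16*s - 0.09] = -2.52*s^2 - 7.26*s - 1.36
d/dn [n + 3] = 1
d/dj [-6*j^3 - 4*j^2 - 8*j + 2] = -18*j^2 - 8*j - 8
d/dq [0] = 0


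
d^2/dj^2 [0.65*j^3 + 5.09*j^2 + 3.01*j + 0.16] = 3.9*j + 10.18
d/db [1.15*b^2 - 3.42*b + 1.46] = 2.3*b - 3.42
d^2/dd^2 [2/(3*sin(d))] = 2*(cos(d)^2 + 1)/(3*sin(d)^3)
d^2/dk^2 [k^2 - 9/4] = 2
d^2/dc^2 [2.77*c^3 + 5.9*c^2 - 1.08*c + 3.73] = 16.62*c + 11.8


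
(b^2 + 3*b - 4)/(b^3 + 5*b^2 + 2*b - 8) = 1/(b + 2)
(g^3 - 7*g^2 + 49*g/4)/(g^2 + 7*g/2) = (4*g^2 - 28*g + 49)/(2*(2*g + 7))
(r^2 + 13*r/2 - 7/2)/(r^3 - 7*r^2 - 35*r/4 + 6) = 2*(r + 7)/(2*r^2 - 13*r - 24)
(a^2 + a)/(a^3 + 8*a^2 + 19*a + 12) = a/(a^2 + 7*a + 12)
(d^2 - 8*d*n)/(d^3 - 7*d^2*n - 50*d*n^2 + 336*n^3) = d/(d^2 + d*n - 42*n^2)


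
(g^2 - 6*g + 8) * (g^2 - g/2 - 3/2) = g^4 - 13*g^3/2 + 19*g^2/2 + 5*g - 12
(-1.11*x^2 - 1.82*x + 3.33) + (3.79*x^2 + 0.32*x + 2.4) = 2.68*x^2 - 1.5*x + 5.73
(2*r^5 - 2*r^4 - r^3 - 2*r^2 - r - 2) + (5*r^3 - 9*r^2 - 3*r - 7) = 2*r^5 - 2*r^4 + 4*r^3 - 11*r^2 - 4*r - 9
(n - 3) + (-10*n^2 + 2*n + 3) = -10*n^2 + 3*n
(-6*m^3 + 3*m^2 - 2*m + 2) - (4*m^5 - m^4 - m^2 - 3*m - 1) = -4*m^5 + m^4 - 6*m^3 + 4*m^2 + m + 3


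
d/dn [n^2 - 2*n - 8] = 2*n - 2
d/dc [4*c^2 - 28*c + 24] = 8*c - 28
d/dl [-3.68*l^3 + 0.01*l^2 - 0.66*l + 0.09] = -11.04*l^2 + 0.02*l - 0.66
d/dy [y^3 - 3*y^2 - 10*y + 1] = 3*y^2 - 6*y - 10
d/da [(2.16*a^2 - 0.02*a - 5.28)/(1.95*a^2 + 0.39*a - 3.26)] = (0.8814*a^2 + 6.5088*a + 2.1244)/(3.8025*a^4 + 1.521*a^3 - 12.5619*a^2 - 2.5428*a + 10.6276)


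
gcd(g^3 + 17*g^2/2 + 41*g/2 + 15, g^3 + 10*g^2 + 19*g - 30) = g + 5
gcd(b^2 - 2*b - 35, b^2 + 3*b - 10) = b + 5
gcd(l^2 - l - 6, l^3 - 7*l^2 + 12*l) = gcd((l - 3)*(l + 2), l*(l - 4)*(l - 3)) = l - 3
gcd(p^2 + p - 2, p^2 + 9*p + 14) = p + 2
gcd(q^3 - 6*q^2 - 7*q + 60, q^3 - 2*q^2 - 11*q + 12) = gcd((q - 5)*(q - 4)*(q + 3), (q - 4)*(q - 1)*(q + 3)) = q^2 - q - 12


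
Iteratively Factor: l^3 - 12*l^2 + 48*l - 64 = (l - 4)*(l^2 - 8*l + 16) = (l - 4)^2*(l - 4)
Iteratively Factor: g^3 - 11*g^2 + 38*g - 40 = (g - 2)*(g^2 - 9*g + 20) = (g - 4)*(g - 2)*(g - 5)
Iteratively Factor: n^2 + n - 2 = (n - 1)*(n + 2)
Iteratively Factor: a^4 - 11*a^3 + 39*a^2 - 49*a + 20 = (a - 1)*(a^3 - 10*a^2 + 29*a - 20) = (a - 4)*(a - 1)*(a^2 - 6*a + 5) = (a - 5)*(a - 4)*(a - 1)*(a - 1)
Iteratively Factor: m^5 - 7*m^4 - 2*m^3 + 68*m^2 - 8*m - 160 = (m - 5)*(m^4 - 2*m^3 - 12*m^2 + 8*m + 32) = (m - 5)*(m - 2)*(m^3 - 12*m - 16) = (m - 5)*(m - 2)*(m + 2)*(m^2 - 2*m - 8) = (m - 5)*(m - 2)*(m + 2)^2*(m - 4)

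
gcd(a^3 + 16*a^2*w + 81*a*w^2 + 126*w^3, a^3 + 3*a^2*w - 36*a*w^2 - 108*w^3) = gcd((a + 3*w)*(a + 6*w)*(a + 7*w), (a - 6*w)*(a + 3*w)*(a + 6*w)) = a^2 + 9*a*w + 18*w^2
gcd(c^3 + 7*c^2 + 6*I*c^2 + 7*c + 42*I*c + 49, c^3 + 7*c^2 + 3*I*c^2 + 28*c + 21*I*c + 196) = c^2 + c*(7 + 7*I) + 49*I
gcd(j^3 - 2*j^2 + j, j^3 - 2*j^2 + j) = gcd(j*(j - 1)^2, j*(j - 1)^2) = j^3 - 2*j^2 + j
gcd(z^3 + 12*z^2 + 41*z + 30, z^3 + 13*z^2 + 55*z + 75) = z + 5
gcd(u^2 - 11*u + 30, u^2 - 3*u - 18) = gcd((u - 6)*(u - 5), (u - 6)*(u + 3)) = u - 6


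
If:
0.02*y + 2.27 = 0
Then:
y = -113.50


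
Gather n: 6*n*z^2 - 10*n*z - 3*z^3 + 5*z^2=n*(6*z^2 - 10*z) - 3*z^3 + 5*z^2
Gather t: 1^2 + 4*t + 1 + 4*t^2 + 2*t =4*t^2 + 6*t + 2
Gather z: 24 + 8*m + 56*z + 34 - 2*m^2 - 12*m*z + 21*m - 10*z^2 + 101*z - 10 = -2*m^2 + 29*m - 10*z^2 + z*(157 - 12*m) + 48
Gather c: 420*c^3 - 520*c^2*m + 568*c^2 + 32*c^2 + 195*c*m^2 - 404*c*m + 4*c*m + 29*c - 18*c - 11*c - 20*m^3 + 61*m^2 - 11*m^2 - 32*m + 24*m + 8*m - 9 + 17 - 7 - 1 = 420*c^3 + c^2*(600 - 520*m) + c*(195*m^2 - 400*m) - 20*m^3 + 50*m^2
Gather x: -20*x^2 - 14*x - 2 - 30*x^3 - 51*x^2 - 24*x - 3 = -30*x^3 - 71*x^2 - 38*x - 5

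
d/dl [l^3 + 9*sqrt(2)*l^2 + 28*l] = 3*l^2 + 18*sqrt(2)*l + 28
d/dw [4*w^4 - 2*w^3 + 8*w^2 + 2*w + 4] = 16*w^3 - 6*w^2 + 16*w + 2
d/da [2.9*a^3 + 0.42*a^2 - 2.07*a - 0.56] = 8.7*a^2 + 0.84*a - 2.07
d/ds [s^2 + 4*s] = 2*s + 4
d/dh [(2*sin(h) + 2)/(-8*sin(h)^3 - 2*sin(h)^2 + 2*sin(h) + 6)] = (8*sin(h)^3 + 13*sin(h)^2 + 2*sin(h) + 2)*cos(h)/(4*sin(h)^3 + sin(h)^2 - sin(h) - 3)^2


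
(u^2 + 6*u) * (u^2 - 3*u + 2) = u^4 + 3*u^3 - 16*u^2 + 12*u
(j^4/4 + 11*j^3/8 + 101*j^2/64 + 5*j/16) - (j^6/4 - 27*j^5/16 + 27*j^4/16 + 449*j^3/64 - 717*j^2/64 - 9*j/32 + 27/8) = -j^6/4 + 27*j^5/16 - 23*j^4/16 - 361*j^3/64 + 409*j^2/32 + 19*j/32 - 27/8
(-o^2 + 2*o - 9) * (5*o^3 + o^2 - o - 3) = -5*o^5 + 9*o^4 - 42*o^3 - 8*o^2 + 3*o + 27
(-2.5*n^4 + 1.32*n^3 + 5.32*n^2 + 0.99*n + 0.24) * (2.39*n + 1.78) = -5.975*n^5 - 1.2952*n^4 + 15.0644*n^3 + 11.8357*n^2 + 2.3358*n + 0.4272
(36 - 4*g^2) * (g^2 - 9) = -4*g^4 + 72*g^2 - 324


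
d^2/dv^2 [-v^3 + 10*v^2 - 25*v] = 20 - 6*v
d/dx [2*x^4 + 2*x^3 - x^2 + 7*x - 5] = 8*x^3 + 6*x^2 - 2*x + 7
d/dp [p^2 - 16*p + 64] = 2*p - 16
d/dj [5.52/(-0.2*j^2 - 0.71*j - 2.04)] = (2.208*j + 3.9192)/(0.2*j^2 + 0.71*j + 2.04)^2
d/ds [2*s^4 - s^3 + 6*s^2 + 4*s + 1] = 8*s^3 - 3*s^2 + 12*s + 4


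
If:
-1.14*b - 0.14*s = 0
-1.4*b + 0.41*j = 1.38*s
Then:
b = -0.12280701754386*s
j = 2.94651262302097*s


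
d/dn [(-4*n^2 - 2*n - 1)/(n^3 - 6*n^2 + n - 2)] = (4*n^4 + 4*n^3 - 13*n^2 + 4*n + 5)/(n^6 - 12*n^5 + 38*n^4 - 16*n^3 + 25*n^2 - 4*n + 4)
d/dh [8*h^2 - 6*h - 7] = 16*h - 6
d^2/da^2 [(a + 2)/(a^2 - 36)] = 2*(4*a^2*(a + 2) - (3*a + 2)*(a^2 - 36))/(a^2 - 36)^3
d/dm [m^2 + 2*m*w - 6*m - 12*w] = 2*m + 2*w - 6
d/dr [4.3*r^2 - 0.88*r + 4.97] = 8.6*r - 0.88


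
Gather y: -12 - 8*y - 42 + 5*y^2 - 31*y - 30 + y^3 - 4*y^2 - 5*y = y^3 + y^2 - 44*y - 84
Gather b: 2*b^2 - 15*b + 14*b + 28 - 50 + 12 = 2*b^2 - b - 10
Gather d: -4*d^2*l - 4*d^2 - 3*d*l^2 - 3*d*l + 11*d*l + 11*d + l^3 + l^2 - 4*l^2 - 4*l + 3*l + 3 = d^2*(-4*l - 4) + d*(-3*l^2 + 8*l + 11) + l^3 - 3*l^2 - l + 3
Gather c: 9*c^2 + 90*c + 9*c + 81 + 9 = 9*c^2 + 99*c + 90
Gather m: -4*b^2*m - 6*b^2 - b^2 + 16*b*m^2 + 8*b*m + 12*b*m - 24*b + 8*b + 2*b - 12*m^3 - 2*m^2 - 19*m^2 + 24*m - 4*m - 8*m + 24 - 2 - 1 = -7*b^2 - 14*b - 12*m^3 + m^2*(16*b - 21) + m*(-4*b^2 + 20*b + 12) + 21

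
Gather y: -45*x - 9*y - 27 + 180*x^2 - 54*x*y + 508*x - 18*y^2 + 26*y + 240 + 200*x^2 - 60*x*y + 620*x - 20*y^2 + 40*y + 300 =380*x^2 + 1083*x - 38*y^2 + y*(57 - 114*x) + 513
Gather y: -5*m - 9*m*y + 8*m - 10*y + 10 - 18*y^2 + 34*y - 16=3*m - 18*y^2 + y*(24 - 9*m) - 6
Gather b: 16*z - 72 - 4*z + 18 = 12*z - 54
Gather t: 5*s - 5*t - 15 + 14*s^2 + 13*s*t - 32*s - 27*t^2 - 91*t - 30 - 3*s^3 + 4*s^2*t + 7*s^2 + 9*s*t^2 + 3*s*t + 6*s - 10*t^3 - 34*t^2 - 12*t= -3*s^3 + 21*s^2 - 21*s - 10*t^3 + t^2*(9*s - 61) + t*(4*s^2 + 16*s - 108) - 45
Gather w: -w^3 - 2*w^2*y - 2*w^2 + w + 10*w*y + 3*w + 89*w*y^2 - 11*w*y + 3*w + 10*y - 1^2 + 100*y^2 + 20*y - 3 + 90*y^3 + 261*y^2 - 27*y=-w^3 + w^2*(-2*y - 2) + w*(89*y^2 - y + 7) + 90*y^3 + 361*y^2 + 3*y - 4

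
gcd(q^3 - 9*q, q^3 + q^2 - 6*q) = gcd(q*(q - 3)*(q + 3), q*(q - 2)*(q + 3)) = q^2 + 3*q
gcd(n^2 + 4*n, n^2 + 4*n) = n^2 + 4*n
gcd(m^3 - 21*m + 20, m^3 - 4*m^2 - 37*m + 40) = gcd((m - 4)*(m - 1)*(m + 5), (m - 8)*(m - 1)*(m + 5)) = m^2 + 4*m - 5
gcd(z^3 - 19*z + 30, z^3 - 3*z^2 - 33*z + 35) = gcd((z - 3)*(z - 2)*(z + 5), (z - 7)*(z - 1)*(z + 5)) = z + 5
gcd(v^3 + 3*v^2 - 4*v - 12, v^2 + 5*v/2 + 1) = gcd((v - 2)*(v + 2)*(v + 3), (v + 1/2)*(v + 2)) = v + 2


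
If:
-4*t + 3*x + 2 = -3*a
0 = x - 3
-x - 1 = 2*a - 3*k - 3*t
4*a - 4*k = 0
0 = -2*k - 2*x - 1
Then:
No Solution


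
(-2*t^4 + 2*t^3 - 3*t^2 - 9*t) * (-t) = 2*t^5 - 2*t^4 + 3*t^3 + 9*t^2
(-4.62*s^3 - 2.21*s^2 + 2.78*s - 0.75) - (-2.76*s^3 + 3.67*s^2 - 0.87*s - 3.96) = -1.86*s^3 - 5.88*s^2 + 3.65*s + 3.21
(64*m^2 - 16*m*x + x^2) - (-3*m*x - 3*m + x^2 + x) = 64*m^2 - 13*m*x + 3*m - x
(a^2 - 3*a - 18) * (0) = 0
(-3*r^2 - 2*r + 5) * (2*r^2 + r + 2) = -6*r^4 - 7*r^3 + 2*r^2 + r + 10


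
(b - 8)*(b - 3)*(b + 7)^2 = b^4 + 3*b^3 - 81*b^2 - 203*b + 1176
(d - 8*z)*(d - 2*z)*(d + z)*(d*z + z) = d^4*z - 9*d^3*z^2 + d^3*z + 6*d^2*z^3 - 9*d^2*z^2 + 16*d*z^4 + 6*d*z^3 + 16*z^4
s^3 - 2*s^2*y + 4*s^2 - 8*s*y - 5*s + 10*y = (s - 1)*(s + 5)*(s - 2*y)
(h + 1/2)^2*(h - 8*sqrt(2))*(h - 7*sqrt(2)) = h^4 - 15*sqrt(2)*h^3 + h^3 - 15*sqrt(2)*h^2 + 449*h^2/4 - 15*sqrt(2)*h/4 + 112*h + 28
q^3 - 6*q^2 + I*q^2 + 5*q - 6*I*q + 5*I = (q - 5)*(q - 1)*(q + I)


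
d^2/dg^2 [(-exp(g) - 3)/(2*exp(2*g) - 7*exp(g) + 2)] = (-4*exp(4*g) - 62*exp(3*g) + 150*exp(2*g) - 113*exp(g) - 46)*exp(g)/(8*exp(6*g) - 84*exp(5*g) + 318*exp(4*g) - 511*exp(3*g) + 318*exp(2*g) - 84*exp(g) + 8)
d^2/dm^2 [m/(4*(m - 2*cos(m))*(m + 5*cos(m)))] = (3*m^4*cos(m) - 12*m^3*sin(m) - 49*m^3*cos(2*m)/2 + 31*m^3/2 + 60*m^2*sin(2*m) - 225*m^2*cos(m)/2 + 45*m^2*cos(3*m)/2 - 100*m*(1 - cos(2*m))^2 - 70*m*cos(2*m) + 330*m + 100*sin(2*m) + 50*sin(4*m) + 45*cos(m) + 15*cos(3*m))/(4*(m - 2*cos(m))^3*(m + 5*cos(m))^3)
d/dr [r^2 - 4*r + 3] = 2*r - 4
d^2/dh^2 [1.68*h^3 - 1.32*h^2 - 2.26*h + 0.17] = 10.08*h - 2.64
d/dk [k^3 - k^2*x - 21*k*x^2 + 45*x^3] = 3*k^2 - 2*k*x - 21*x^2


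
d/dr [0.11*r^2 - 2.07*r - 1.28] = 0.22*r - 2.07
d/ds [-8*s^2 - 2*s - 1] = -16*s - 2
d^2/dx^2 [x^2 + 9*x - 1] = 2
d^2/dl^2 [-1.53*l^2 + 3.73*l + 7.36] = -3.06000000000000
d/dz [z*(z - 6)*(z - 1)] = 3*z^2 - 14*z + 6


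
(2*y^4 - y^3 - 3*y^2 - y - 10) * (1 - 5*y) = -10*y^5 + 7*y^4 + 14*y^3 + 2*y^2 + 49*y - 10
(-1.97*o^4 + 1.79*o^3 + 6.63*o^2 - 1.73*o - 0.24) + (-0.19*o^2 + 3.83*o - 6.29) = -1.97*o^4 + 1.79*o^3 + 6.44*o^2 + 2.1*o - 6.53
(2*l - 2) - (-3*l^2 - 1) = 3*l^2 + 2*l - 1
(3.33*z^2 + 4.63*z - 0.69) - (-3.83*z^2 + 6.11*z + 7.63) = 7.16*z^2 - 1.48*z - 8.32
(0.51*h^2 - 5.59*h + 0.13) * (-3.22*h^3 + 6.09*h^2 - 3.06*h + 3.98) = -1.6422*h^5 + 21.1057*h^4 - 36.0223*h^3 + 19.9269*h^2 - 22.646*h + 0.5174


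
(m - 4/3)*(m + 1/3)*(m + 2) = m^3 + m^2 - 22*m/9 - 8/9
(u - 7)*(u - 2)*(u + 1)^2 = u^4 - 7*u^3 - 3*u^2 + 19*u + 14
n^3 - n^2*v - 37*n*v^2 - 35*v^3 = (n - 7*v)*(n + v)*(n + 5*v)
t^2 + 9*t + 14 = (t + 2)*(t + 7)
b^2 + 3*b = b*(b + 3)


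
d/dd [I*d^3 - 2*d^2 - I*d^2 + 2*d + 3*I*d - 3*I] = 3*I*d^2 - 4*d - 2*I*d + 2 + 3*I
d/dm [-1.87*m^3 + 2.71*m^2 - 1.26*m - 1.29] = -5.61*m^2 + 5.42*m - 1.26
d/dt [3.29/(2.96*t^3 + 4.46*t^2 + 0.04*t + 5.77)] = (-29.2152*t^2 - 29.3468*t - 0.1316)/(2.96*t^3 + 4.46*t^2 + 0.04*t + 5.77)^2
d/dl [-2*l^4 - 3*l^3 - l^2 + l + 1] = -8*l^3 - 9*l^2 - 2*l + 1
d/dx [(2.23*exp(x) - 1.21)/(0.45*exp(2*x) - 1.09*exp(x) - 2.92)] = (-1.0035*exp(2*x) + 1.089*exp(x) - 7.8305)*exp(x)/(0.2025*exp(4*x) - 0.981*exp(3*x) - 1.4399*exp(2*x) + 6.3656*exp(x) + 8.5264)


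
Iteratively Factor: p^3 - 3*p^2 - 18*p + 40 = (p - 5)*(p^2 + 2*p - 8) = (p - 5)*(p + 4)*(p - 2)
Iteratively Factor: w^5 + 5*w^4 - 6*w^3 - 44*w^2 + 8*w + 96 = (w + 3)*(w^4 + 2*w^3 - 12*w^2 - 8*w + 32) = (w - 2)*(w + 3)*(w^3 + 4*w^2 - 4*w - 16) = (w - 2)^2*(w + 3)*(w^2 + 6*w + 8) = (w - 2)^2*(w + 2)*(w + 3)*(w + 4)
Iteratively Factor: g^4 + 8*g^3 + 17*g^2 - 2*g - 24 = (g + 3)*(g^3 + 5*g^2 + 2*g - 8) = (g + 3)*(g + 4)*(g^2 + g - 2) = (g + 2)*(g + 3)*(g + 4)*(g - 1)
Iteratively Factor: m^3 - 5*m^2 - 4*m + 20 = (m - 2)*(m^2 - 3*m - 10) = (m - 5)*(m - 2)*(m + 2)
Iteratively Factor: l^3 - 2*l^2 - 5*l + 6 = (l - 1)*(l^2 - l - 6) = (l - 3)*(l - 1)*(l + 2)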